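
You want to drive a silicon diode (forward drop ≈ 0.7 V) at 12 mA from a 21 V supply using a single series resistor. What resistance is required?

R ≈ 1.7 kΩ

The resistor drops V_S − V_D = 21 − 0.7 = 20.3 V at 12 mA.
R = 20.3 V / 12 mA = 1.69 kΩ.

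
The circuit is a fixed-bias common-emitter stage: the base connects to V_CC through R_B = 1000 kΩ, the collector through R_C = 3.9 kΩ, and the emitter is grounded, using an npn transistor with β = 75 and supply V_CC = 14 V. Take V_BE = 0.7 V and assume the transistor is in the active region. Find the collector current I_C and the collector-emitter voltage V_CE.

I_C ≈ 1 mA, V_CE ≈ 10 V

Base loop: V_CC = I_B·R_B + V_BE, so I_B = (14 − 0.7)/1000 kΩ = 0.0133 mA.
In the active region I_C = β·I_B = 75 × 0.0133 = 0.998 mA.
Collector loop: V_CE = V_CC − I_C·R_C = 14 − 0.998×3.9 = 10.1 V.
Since V_CE = 10.1 V > V_CE(sat) ≈ 0.2 V, the transistor is in the active region as assumed.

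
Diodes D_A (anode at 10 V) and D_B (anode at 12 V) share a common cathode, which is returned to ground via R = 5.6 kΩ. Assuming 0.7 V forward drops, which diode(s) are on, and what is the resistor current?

Only D_B conducts; I_R ≈ 2 mA

Assume both conduct. Then node N would need to be at both 10−0.7 = 9.3 V and 12−0.7 = 11.3 V, which is impossible.
Assume only D_B conducts: V_N = 12 − 0.7 = 11.3 V, so I_R = 11.3/5.6 = 2.02 mA.
Check D_A: its anode-to-cathode voltage is 10 − 11.3 = -1.3 V < 0.7 V, so it is off. The assumption is consistent.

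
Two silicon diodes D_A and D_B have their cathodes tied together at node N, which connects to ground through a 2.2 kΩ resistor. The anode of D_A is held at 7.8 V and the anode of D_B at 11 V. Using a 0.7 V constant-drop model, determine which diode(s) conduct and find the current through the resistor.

Only D_B conducts; I_R ≈ 4.7 mA

Assume both conduct. Then node N would need to be at both 7.8−0.7 = 7.1 V and 11−0.7 = 10.3 V, which is impossible.
Assume only D_B conducts: V_N = 11 − 0.7 = 10.3 V, so I_R = 10.3/2.2 = 4.68 mA.
Check D_A: its anode-to-cathode voltage is 7.8 − 10.3 = -2.5 V < 0.7 V, so it is off. The assumption is consistent.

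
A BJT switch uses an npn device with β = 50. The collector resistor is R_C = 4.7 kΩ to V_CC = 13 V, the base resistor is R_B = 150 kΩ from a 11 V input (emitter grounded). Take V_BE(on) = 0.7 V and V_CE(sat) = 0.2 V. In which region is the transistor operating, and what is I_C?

saturation; I_C ≈ 2.7 mA

Assume active: I_B = (11 − 0.7)/150 = 0.0687 mA, giving I_C = β·I_B = 3.43 mA.
But then V_CE = 13 − 3.43×4.7 = -3.14 V < V_CE(sat) = 0.2 V — impossible in the active region.
So the transistor is saturated. With V_CE = 0.2 V, I_C = (V_CC − 0.2)/R_C = 12.8/4.7 = 2.72 mA.
Check: β·I_B = 3.43 mA > I_C = 2.72 mA, confirming saturation.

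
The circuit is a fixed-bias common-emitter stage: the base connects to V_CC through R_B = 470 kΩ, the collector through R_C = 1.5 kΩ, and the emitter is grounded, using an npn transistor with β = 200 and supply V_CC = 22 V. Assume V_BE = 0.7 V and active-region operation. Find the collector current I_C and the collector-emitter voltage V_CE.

Base loop: V_CC = I_B·R_B + V_BE, so I_B = (22 − 0.7)/470 kΩ = 0.0453 mA.
In the active region I_C = β·I_B = 200 × 0.0453 = 9.06 mA.
Collector loop: V_CE = V_CC − I_C·R_C = 22 − 9.06×1.5 = 8.4 V.
Since V_CE = 8.4 V > V_CE(sat) ≈ 0.2 V, the transistor is in the active region as assumed.

I_C ≈ 9.1 mA, V_CE ≈ 8.4 V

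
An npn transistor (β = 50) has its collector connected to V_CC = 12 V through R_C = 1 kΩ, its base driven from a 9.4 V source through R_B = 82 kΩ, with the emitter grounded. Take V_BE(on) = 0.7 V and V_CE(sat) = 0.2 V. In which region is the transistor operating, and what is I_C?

active; I_C ≈ 5.3 mA

Assume active. Base-emitter loop: I_B = (V_BB − V_BE)/R_B = (9.4 − 0.7)/82 = 0.106 mA.
I_C = β·I_B = 50×0.106 = 5.3 mA.
V_CE = V_CC − I_C·R_C = 12 − 5.3×1 = 6.7 V > V_CE(sat), so the active-region assumption holds.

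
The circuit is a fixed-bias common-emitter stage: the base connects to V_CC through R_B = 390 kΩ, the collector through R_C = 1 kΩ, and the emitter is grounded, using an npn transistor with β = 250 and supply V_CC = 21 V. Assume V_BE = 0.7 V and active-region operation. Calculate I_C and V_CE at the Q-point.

Base loop: V_CC = I_B·R_B + V_BE, so I_B = (21 − 0.7)/390 kΩ = 0.0521 mA.
In the active region I_C = β·I_B = 250 × 0.0521 = 13 mA.
Collector loop: V_CE = V_CC − I_C·R_C = 21 − 13×1 = 7.99 V.
Since V_CE = 7.99 V > V_CE(sat) ≈ 0.2 V, the transistor is in the active region as assumed.

I_C ≈ 13 mA, V_CE ≈ 8 V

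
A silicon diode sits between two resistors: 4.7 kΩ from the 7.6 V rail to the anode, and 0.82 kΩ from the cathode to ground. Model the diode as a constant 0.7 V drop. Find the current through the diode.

The two resistors are in series with the diode, so KVL gives 7.6 = I·4.7 + 0.7 + I·0.82.
I = (7.6 − 0.7) / (4.7 + 0.82) kΩ = 6.9 / 5.52 = 1.25 mA.

I ≈ 1.2 mA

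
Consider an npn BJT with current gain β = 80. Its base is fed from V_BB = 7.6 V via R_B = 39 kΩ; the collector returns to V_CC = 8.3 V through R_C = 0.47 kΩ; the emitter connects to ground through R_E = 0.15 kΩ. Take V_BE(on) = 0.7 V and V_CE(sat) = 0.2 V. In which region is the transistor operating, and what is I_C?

active; I_C ≈ 11 mA

Assume active. Base-emitter loop: I_B = (V_BB − V_BE)/(R_B + (β+1)R_E) = (7.6 − 0.7)/(39 + 81×0.15) = 0.135 mA.
I_C = β·I_B = 80×0.135 = 10.8 mA.
V_CE = V_CC − I_C·R_C − I_E·R_E = 8.3 − 10.8×0.47 − 10.9×0.15 = 1.59 V > V_CE(sat), so the active-region assumption holds.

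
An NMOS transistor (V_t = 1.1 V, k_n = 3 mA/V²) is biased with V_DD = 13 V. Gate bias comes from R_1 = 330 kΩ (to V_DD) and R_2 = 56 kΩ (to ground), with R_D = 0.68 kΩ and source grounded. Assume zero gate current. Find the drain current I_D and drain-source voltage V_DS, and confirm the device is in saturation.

I_D ≈ 0.93 mA, V_DS ≈ 12 V

V_G = V_DD·R_2/(R_1+R_2) = 13×56/386 = 1.89 V. With the source grounded, V_GS = V_G = 1.89 V.
Assume saturation: I_D = (k_n/2)(V_GS − V_t)² = (3/2)×(1.89 − 1.1)² = 1.5×0.786² = 0.927 mA.
V_DS = V_DD − I_D·R_D = 13 − 0.927×0.68 = 12.4 V.
Saturation requires V_DS ≥ V_GS − V_t = 0.786 V; 12.4 ≥ 0.786 ✓.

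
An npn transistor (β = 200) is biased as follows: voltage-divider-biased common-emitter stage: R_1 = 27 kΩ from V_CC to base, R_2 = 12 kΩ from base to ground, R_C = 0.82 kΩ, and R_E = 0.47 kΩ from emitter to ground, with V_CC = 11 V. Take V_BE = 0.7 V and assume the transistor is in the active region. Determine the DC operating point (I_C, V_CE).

Thevenize the base divider: V_Th = V_CC·R_2/(R_1+R_2) = 11×12/39 = 3.38 V, R_Th = R_1‖R_2 = 8.31 kΩ.
Base-emitter loop: V_Th = I_B·R_Th + V_BE + (β+1)I_B·R_E, so I_B = (3.38 − 0.7) / (8.31 + 201×0.47) = 0.0261 mA.
I_C = β·I_B = 200×0.0261 = 5.22 mA, and I_E = (β+1)I_B = 5.25 mA.
V_CE = V_CC − I_C·R_C − I_E·R_E = 11 − 5.22×0.82 − 5.25×0.47 = 4.25 V.
V_CE = 4.25 V > 0.2 V confirms active-region operation.

I_C ≈ 5.2 mA, V_CE ≈ 4.2 V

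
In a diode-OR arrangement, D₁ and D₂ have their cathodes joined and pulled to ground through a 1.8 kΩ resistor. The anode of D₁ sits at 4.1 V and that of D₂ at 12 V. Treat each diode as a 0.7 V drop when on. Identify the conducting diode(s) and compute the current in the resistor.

Assume both conduct. Then node N would need to be at both 4.1−0.7 = 3.4 V and 12−0.7 = 11.3 V, which is impossible.
Assume only D₂ conducts: V_N = 12 − 0.7 = 11.3 V, so I_R = 11.3/1.8 = 6.28 mA.
Check D₁: its anode-to-cathode voltage is 4.1 − 11.3 = -7.2 V < 0.7 V, so it is off. The assumption is consistent.

Only D₂ conducts; I_R ≈ 6.3 mA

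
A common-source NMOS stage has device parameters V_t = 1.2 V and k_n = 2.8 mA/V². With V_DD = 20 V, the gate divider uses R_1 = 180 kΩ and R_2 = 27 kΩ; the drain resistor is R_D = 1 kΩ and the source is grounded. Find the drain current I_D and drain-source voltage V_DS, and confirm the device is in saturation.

I_D ≈ 2.8 mA, V_DS ≈ 17 V

V_G = V_DD·R_2/(R_1+R_2) = 20×27/207 = 2.61 V. With the source grounded, V_GS = V_G = 2.61 V.
Assume saturation: I_D = (k_n/2)(V_GS − V_t)² = (2.8/2)×(2.61 − 1.2)² = 1.4×1.41² = 2.78 mA.
V_DS = V_DD − I_D·R_D = 20 − 2.78×1 = 17.2 V.
Saturation requires V_DS ≥ V_GS − V_t = 1.41 V; 17.2 ≥ 1.41 ✓.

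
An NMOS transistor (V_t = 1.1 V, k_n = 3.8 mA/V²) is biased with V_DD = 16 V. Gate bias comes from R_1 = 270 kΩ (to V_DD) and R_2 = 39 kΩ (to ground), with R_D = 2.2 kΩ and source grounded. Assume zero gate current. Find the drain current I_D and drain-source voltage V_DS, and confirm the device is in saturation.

I_D ≈ 1.6 mA, V_DS ≈ 12 V

V_G = V_DD·R_2/(R_1+R_2) = 16×39/309 = 2.02 V. With the source grounded, V_GS = V_G = 2.02 V.
Assume saturation: I_D = (k_n/2)(V_GS − V_t)² = (3.8/2)×(2.02 − 1.1)² = 1.9×0.919² = 1.61 mA.
V_DS = V_DD − I_D·R_D = 16 − 1.61×2.2 = 12.5 V.
Saturation requires V_DS ≥ V_GS − V_t = 0.919 V; 12.5 ≥ 0.919 ✓.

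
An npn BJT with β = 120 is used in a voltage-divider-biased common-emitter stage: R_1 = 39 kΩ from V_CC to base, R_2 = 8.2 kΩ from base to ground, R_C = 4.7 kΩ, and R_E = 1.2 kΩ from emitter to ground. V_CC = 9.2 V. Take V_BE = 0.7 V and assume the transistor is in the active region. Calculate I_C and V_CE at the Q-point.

Thevenize the base divider: V_Th = V_CC·R_2/(R_1+R_2) = 9.2×8.2/47.2 = 1.6 V, R_Th = R_1‖R_2 = 6.78 kΩ.
Base-emitter loop: V_Th = I_B·R_Th + V_BE + (β+1)I_B·R_E, so I_B = (1.6 − 0.7) / (6.78 + 121×1.2) = 0.00591 mA.
I_C = β·I_B = 120×0.00591 = 0.709 mA, and I_E = (β+1)I_B = 0.715 mA.
V_CE = V_CC − I_C·R_C − I_E·R_E = 9.2 − 0.709×4.7 − 0.715×1.2 = 5.01 V.
V_CE = 5.01 V > 0.2 V confirms active-region operation.

I_C ≈ 0.71 mA, V_CE ≈ 5 V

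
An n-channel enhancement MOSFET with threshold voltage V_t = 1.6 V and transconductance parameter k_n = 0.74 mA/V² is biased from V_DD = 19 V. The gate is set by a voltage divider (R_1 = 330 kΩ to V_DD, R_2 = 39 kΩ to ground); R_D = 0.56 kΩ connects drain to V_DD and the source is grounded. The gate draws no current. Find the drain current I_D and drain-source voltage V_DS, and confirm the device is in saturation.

I_D ≈ 0.062 mA, V_DS ≈ 19 V

V_G = V_DD·R_2/(R_1+R_2) = 19×39/369 = 2.01 V. With the source grounded, V_GS = V_G = 2.01 V.
Assume saturation: I_D = (k_n/2)(V_GS − V_t)² = (0.74/2)×(2.01 − 1.6)² = 0.37×0.408² = 0.0616 mA.
V_DS = V_DD − I_D·R_D = 19 − 0.0616×0.56 = 19 V.
Saturation requires V_DS ≥ V_GS − V_t = 0.408 V; 19 ≥ 0.408 ✓.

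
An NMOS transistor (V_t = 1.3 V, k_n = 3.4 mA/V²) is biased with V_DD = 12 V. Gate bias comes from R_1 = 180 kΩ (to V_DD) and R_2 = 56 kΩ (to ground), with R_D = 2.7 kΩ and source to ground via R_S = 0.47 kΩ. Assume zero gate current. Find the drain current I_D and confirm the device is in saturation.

I_D ≈ 1.4 mA

V_G = V_DD·R_2/(R_1+R_2) = 12×56/236 = 2.85 V.
Assume saturation: I_D = (k_n/2)(V_GS − V_t)² with V_GS = V_G − I_D·R_S = 2.85 − 0.47·I_D.
Substituting gives 0.376·I_D² − 3.47·I_D + 4.07 = 0, with roots I_D = 1.38 or 7.87 mA.
The root I_D = 7.87 mA gives V_GS = -0.852 V ≤ V_t, so take I_D = 1.38 mA.
Then V_GS = 2.2 V and V_DS = V_DD − I_D(R_D+R_S) = 12 − 1.38×3.17 = 7.63 V.
Saturation requires V_DS ≥ V_GS − V_t = 0.9 V; 7.63 ≥ 0.9 ✓.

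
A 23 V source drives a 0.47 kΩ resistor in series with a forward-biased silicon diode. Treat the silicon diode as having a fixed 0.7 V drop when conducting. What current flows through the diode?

KVL around the loop: 23 = V_D + I·R = 0.7 + I × 0.47 kΩ.
So I = (23 − 0.7) / 0.47 kΩ = 22.3 / 0.47 = 47.4 mA.

I ≈ 47 mA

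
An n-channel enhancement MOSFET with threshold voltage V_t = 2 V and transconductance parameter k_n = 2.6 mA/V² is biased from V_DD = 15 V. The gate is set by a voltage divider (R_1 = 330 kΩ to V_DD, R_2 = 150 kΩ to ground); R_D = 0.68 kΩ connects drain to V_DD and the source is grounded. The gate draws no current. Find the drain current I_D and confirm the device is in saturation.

V_G = V_DD·R_2/(R_1+R_2) = 15×150/480 = 4.69 V. With the source grounded, V_GS = V_G = 4.69 V.
Assume saturation: I_D = (k_n/2)(V_GS − V_t)² = (2.6/2)×(4.69 − 2)² = 1.3×2.69² = 9.39 mA.
V_DS = V_DD − I_D·R_D = 15 − 9.39×0.68 = 8.62 V.
Saturation requires V_DS ≥ V_GS − V_t = 2.69 V; 8.62 ≥ 2.69 ✓.

I_D ≈ 9.4 mA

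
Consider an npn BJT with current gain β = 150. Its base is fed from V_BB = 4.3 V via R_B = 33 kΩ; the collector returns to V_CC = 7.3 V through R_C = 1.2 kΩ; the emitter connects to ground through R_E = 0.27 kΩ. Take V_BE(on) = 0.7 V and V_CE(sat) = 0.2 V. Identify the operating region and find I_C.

saturation; I_C ≈ 4.8 mA

Assume active: I_B = (4.3 − 0.7)/(33 + 151×0.27) = 0.0488 mA, I_C = β·I_B = 7.32 mA.
Then V_CE = 7.3 − 7.32×1.2 − 7.37×0.27 = -3.47 V < 0.2 V — the active assumption fails.
Re-solve with V_CE = 0.2 V. KCL at the emitter: V_E/R_E = (V_BB−0.7−V_E)/R_B + (V_CC−0.2−V_E)/R_C, giving V_E = 1.32 V.
I_C = (V_CC − 0.2 − V_E)/R_C = (7.1 − 1.32)/1.2 = 4.82 mA.
Check: I_B = (3.6 − 1.32)/33 = 0.0691 mA, and β·I_B = 10.4 mA > I_C, confirming saturation.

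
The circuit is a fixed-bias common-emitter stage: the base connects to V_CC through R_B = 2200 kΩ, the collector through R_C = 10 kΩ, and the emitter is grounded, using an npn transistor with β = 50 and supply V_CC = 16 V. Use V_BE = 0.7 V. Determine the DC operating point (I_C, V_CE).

Base loop: V_CC = I_B·R_B + V_BE, so I_B = (16 − 0.7)/2200 kΩ = 0.00695 mA.
In the active region I_C = β·I_B = 50 × 0.00695 = 0.348 mA.
Collector loop: V_CE = V_CC − I_C·R_C = 16 − 0.348×10 = 12.5 V.
Since V_CE = 12.5 V > V_CE(sat) ≈ 0.2 V, the transistor is in the active region as assumed.

I_C ≈ 0.35 mA, V_CE ≈ 13 V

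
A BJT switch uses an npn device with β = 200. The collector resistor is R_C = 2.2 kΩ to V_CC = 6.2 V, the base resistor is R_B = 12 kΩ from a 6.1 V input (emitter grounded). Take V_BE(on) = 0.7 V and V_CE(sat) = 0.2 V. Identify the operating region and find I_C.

saturation; I_C ≈ 2.7 mA

Assume active: I_B = (6.1 − 0.7)/12 = 0.45 mA, giving I_C = β·I_B = 90 mA.
But then V_CE = 6.2 − 90×2.2 = -192 V < V_CE(sat) = 0.2 V — impossible in the active region.
So the transistor is saturated. With V_CE = 0.2 V, I_C = (V_CC − 0.2)/R_C = 6/2.2 = 2.73 mA.
Check: β·I_B = 90 mA > I_C = 2.73 mA, confirming saturation.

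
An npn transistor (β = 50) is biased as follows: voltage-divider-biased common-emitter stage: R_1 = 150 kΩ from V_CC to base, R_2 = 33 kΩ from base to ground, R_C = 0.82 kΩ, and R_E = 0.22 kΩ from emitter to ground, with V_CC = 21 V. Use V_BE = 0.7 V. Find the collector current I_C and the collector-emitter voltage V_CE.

Thevenize the base divider: V_Th = V_CC·R_2/(R_1+R_2) = 21×33/183 = 3.79 V, R_Th = R_1‖R_2 = 27 kΩ.
Base-emitter loop: V_Th = I_B·R_Th + V_BE + (β+1)I_B·R_E, so I_B = (3.79 − 0.7) / (27 + 51×0.22) = 0.0807 mA.
I_C = β·I_B = 50×0.0807 = 4.03 mA, and I_E = (β+1)I_B = 4.11 mA.
V_CE = V_CC − I_C·R_C − I_E·R_E = 21 − 4.03×0.82 − 4.11×0.22 = 16.8 V.
V_CE = 16.8 V > 0.2 V confirms active-region operation.

I_C ≈ 4 mA, V_CE ≈ 17 V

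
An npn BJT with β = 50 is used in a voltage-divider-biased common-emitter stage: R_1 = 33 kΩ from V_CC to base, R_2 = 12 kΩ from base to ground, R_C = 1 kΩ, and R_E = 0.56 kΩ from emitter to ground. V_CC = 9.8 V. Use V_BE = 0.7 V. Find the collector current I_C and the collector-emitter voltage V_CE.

Thevenize the base divider: V_Th = V_CC·R_2/(R_1+R_2) = 9.8×12/45 = 2.61 V, R_Th = R_1‖R_2 = 8.8 kΩ.
Base-emitter loop: V_Th = I_B·R_Th + V_BE + (β+1)I_B·R_E, so I_B = (2.61 − 0.7) / (8.8 + 51×0.56) = 0.0512 mA.
I_C = β·I_B = 50×0.0512 = 2.56 mA, and I_E = (β+1)I_B = 2.61 mA.
V_CE = V_CC − I_C·R_C − I_E·R_E = 9.8 − 2.56×1 − 2.61×0.56 = 5.78 V.
V_CE = 5.78 V > 0.2 V confirms active-region operation.

I_C ≈ 2.6 mA, V_CE ≈ 5.8 V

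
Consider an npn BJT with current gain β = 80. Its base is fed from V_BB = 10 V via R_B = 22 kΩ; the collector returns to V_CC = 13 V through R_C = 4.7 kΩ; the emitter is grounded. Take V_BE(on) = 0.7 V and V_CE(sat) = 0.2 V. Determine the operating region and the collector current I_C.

saturation; I_C ≈ 2.7 mA

Assume active: I_B = (10 − 0.7)/22 = 0.423 mA, giving I_C = β·I_B = 33.8 mA.
But then V_CE = 13 − 33.8×4.7 = -146 V < V_CE(sat) = 0.2 V — impossible in the active region.
So the transistor is saturated. With V_CE = 0.2 V, I_C = (V_CC − 0.2)/R_C = 12.8/4.7 = 2.72 mA.
Check: β·I_B = 33.8 mA > I_C = 2.72 mA, confirming saturation.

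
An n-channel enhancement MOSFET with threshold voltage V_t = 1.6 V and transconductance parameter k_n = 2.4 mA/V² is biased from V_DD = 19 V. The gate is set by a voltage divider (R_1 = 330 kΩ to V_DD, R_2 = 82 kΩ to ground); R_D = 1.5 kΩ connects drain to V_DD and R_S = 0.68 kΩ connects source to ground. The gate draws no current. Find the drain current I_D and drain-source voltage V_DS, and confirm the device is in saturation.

I_D ≈ 1.5 mA, V_DS ≈ 16 V

V_G = V_DD·R_2/(R_1+R_2) = 19×82/412 = 3.78 V.
Assume saturation: I_D = (k_n/2)(V_GS − V_t)² with V_GS = V_G − I_D·R_S = 3.78 − 0.68·I_D.
Substituting gives 0.555·I_D² − 4.56·I_D + 5.71 = 0, with roots I_D = 1.54 or 6.68 mA.
The root I_D = 6.68 mA gives V_GS = -0.759 V ≤ V_t, so take I_D = 1.54 mA.
Then V_GS = 2.73 V and V_DS = V_DD − I_D(R_D+R_S) = 19 − 1.54×2.18 = 15.6 V.
Saturation requires V_DS ≥ V_GS − V_t = 1.13 V; 15.6 ≥ 1.13 ✓.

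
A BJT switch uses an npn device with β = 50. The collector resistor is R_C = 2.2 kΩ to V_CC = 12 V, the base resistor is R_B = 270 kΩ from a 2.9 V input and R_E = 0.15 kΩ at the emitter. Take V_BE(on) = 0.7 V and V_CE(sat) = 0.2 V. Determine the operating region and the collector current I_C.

active; I_C ≈ 0.4 mA

Assume active. Base-emitter loop: I_B = (V_BB − V_BE)/(R_B + (β+1)R_E) = (2.9 − 0.7)/(270 + 51×0.15) = 0.00792 mA.
I_C = β·I_B = 50×0.00792 = 0.396 mA.
V_CE = V_CC − I_C·R_C − I_E·R_E = 12 − 0.396×2.2 − 0.404×0.15 = 11.1 V > V_CE(sat), so the active-region assumption holds.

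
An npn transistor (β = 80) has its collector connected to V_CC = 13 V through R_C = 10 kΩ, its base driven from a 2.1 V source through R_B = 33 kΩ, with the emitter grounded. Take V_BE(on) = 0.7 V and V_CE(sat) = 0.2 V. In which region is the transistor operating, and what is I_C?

saturation; I_C ≈ 1.3 mA

Assume active: I_B = (2.1 − 0.7)/33 = 0.0424 mA, giving I_C = β·I_B = 3.39 mA.
But then V_CE = 13 − 3.39×10 = -20.9 V < V_CE(sat) = 0.2 V — impossible in the active region.
So the transistor is saturated. With V_CE = 0.2 V, I_C = (V_CC − 0.2)/R_C = 12.8/10 = 1.28 mA.
Check: β·I_B = 3.39 mA > I_C = 1.28 mA, confirming saturation.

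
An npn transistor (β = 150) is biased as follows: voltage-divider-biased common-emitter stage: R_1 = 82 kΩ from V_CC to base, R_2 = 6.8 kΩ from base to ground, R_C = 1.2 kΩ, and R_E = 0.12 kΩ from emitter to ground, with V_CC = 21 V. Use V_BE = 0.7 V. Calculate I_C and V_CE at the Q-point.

I_C ≈ 5.6 mA, V_CE ≈ 14 V

Thevenize the base divider: V_Th = V_CC·R_2/(R_1+R_2) = 21×6.8/88.8 = 1.61 V, R_Th = R_1‖R_2 = 6.28 kΩ.
Base-emitter loop: V_Th = I_B·R_Th + V_BE + (β+1)I_B·R_E, so I_B = (1.61 − 0.7) / (6.28 + 151×0.12) = 0.0372 mA.
I_C = β·I_B = 150×0.0372 = 5.58 mA, and I_E = (β+1)I_B = 5.62 mA.
V_CE = V_CC − I_C·R_C − I_E·R_E = 21 − 5.58×1.2 − 5.62×0.12 = 13.6 V.
V_CE = 13.6 V > 0.2 V confirms active-region operation.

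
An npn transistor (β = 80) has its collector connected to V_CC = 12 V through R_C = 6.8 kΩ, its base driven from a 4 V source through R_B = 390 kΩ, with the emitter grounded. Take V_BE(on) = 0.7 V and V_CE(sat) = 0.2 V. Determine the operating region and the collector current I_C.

Assume active. Base-emitter loop: I_B = (V_BB − V_BE)/R_B = (4 − 0.7)/390 = 0.00846 mA.
I_C = β·I_B = 80×0.00846 = 0.677 mA.
V_CE = V_CC − I_C·R_C = 12 − 0.677×6.8 = 7.4 V > V_CE(sat), so the active-region assumption holds.

active; I_C ≈ 0.68 mA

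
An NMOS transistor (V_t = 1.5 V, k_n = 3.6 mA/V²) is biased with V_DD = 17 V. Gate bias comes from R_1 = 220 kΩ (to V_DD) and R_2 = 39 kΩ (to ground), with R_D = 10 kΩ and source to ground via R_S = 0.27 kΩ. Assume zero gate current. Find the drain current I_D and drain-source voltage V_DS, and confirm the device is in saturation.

V_G = V_DD·R_2/(R_1+R_2) = 17×39/259 = 2.56 V.
Assume saturation: I_D = (k_n/2)(V_GS − V_t)² with V_GS = V_G − I_D·R_S = 2.56 − 0.27·I_D.
Substituting gives 0.131·I_D² − 2.03·I_D + 2.02 = 0, with roots I_D = 1.07 or 14.4 mA.
The root I_D = 14.4 mA gives V_GS = -1.33 V ≤ V_t, so take I_D = 1.07 mA.
Then V_GS = 2.27 V and V_DS = V_DD − I_D(R_D+R_S) = 17 − 1.07×10.3 = 6.01 V.
Saturation requires V_DS ≥ V_GS − V_t = 0.771 V; 6.01 ≥ 0.771 ✓.

I_D ≈ 1.1 mA, V_DS ≈ 6 V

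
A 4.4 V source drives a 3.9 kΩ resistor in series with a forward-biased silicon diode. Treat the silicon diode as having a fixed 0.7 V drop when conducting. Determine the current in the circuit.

KVL around the loop: 4.4 = V_D + I·R = 0.7 + I × 3.9 kΩ.
So I = (4.4 − 0.7) / 3.9 kΩ = 3.7 / 3.9 = 0.949 mA.

I ≈ 0.95 mA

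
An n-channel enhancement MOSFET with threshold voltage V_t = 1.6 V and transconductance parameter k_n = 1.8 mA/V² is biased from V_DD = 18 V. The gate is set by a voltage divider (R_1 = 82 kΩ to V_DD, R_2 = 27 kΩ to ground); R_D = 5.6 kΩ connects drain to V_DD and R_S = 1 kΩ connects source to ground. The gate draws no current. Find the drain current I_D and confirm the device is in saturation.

V_G = V_DD·R_2/(R_1+R_2) = 18×27/109 = 4.46 V.
Assume saturation: I_D = (k_n/2)(V_GS − V_t)² with V_GS = V_G − I_D·R_S = 4.46 − 1·I_D.
Substituting gives 0.9·I_D² − 6.15·I_D + 7.36 = 0, with roots I_D = 1.55 or 5.28 mA.
The root I_D = 5.28 mA gives V_GS = -0.822 V ≤ V_t, so take I_D = 1.55 mA.
Then V_GS = 2.91 V and V_DS = V_DD − I_D(R_D+R_S) = 18 − 1.55×6.6 = 7.79 V.
Saturation requires V_DS ≥ V_GS − V_t = 1.31 V; 7.79 ≥ 1.31 ✓.

I_D ≈ 1.5 mA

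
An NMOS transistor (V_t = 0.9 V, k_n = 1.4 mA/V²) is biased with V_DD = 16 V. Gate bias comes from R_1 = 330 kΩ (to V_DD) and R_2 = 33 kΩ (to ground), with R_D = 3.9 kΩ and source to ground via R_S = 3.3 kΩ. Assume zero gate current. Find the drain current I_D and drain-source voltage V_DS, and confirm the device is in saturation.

V_G = V_DD·R_2/(R_1+R_2) = 16×33/363 = 1.45 V.
Assume saturation: I_D = (k_n/2)(V_GS − V_t)² with V_GS = V_G − I_D·R_S = 1.45 − 3.3·I_D.
Substituting gives 7.62·I_D² − 3.56·I_D + 0.215 = 0, with roots I_D = 0.0713 or 0.396 mA.
The root I_D = 0.396 mA gives V_GS = 0.148 V ≤ V_t, so take I_D = 0.0713 mA.
Then V_GS = 1.22 V and V_DS = V_DD − I_D(R_D+R_S) = 16 − 0.0713×7.2 = 15.5 V.
Saturation requires V_DS ≥ V_GS − V_t = 0.319 V; 15.5 ≥ 0.319 ✓.

I_D ≈ 0.071 mA, V_DS ≈ 15 V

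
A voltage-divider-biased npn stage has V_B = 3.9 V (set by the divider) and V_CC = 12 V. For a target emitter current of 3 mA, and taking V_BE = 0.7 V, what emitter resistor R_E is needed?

V_E = V_B − V_BE = 3.9 − 0.7 = 3.2 V.
R_E = V_E / I_E = 3.2 / 3 = 1.07 kΩ.

R_E ≈ 1.1 kΩ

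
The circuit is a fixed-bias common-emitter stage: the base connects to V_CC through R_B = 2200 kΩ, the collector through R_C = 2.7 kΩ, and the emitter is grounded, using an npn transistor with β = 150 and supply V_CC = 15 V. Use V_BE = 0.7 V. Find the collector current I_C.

I_C ≈ 0.98 mA

Base loop: V_CC = I_B·R_B + V_BE, so I_B = (15 − 0.7)/2200 kΩ = 0.0065 mA.
In the active region I_C = β·I_B = 150 × 0.0065 = 0.975 mA.
Collector loop: V_CE = V_CC − I_C·R_C = 15 − 0.975×2.7 = 12.4 V.
Since V_CE = 12.4 V > V_CE(sat) ≈ 0.2 V, the transistor is in the active region as assumed.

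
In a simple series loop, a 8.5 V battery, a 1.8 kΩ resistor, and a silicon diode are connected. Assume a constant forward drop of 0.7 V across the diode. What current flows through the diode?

I ≈ 4.3 mA

KVL around the loop: 8.5 = V_D + I·R = 0.7 + I × 1.8 kΩ.
So I = (8.5 − 0.7) / 1.8 kΩ = 7.8 / 1.8 = 4.33 mA.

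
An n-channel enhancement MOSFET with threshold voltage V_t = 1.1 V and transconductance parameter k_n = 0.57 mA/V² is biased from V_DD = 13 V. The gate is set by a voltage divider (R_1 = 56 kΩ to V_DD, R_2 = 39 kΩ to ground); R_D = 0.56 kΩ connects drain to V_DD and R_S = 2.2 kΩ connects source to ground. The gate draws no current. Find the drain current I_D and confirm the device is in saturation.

V_G = V_DD·R_2/(R_1+R_2) = 13×39/95 = 5.34 V.
Assume saturation: I_D = (k_n/2)(V_GS − V_t)² with V_GS = V_G − I_D·R_S = 5.34 − 2.2·I_D.
Substituting gives 1.38·I_D² − 6.31·I_D + 5.12 = 0, with roots I_D = 1.05 or 3.52 mA.
The root I_D = 3.52 mA gives V_GS = -2.42 V ≤ V_t, so take I_D = 1.05 mA.
Then V_GS = 3.02 V and V_DS = V_DD − I_D(R_D+R_S) = 13 − 1.05×2.76 = 10.1 V.
Saturation requires V_DS ≥ V_GS − V_t = 1.92 V; 10.1 ≥ 1.92 ✓.

I_D ≈ 1.1 mA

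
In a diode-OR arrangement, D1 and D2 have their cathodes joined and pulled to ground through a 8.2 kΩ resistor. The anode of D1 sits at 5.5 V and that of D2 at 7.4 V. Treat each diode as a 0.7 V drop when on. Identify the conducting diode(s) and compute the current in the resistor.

Only D2 conducts; I_R ≈ 0.82 mA

Assume both conduct. Then node N would need to be at both 5.5−0.7 = 4.8 V and 7.4−0.7 = 6.7 V, which is impossible.
Assume only D2 conducts: V_N = 7.4 − 0.7 = 6.7 V, so I_R = 6.7/8.2 = 0.817 mA.
Check D1: its anode-to-cathode voltage is 5.5 − 6.7 = -1.2 V < 0.7 V, so it is off. The assumption is consistent.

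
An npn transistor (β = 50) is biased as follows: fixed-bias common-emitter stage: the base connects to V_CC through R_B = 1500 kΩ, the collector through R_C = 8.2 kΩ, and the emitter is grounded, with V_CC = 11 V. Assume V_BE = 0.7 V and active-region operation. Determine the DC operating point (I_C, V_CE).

I_C ≈ 0.34 mA, V_CE ≈ 8.2 V

Base loop: V_CC = I_B·R_B + V_BE, so I_B = (11 − 0.7)/1500 kΩ = 0.00687 mA.
In the active region I_C = β·I_B = 50 × 0.00687 = 0.343 mA.
Collector loop: V_CE = V_CC − I_C·R_C = 11 − 0.343×8.2 = 8.18 V.
Since V_CE = 8.18 V > V_CE(sat) ≈ 0.2 V, the transistor is in the active region as assumed.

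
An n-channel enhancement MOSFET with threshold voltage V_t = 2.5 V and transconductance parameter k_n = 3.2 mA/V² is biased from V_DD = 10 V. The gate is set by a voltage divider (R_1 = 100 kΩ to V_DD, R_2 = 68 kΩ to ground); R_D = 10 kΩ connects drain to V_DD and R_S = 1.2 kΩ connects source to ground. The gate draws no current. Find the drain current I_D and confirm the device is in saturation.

I_D ≈ 0.73 mA

V_G = V_DD·R_2/(R_1+R_2) = 10×68/168 = 4.05 V.
Assume saturation: I_D = (k_n/2)(V_GS − V_t)² with V_GS = V_G − I_D·R_S = 4.05 − 1.2·I_D.
Substituting gives 2.3·I_D² − 6.94·I_D + 3.83 = 0, with roots I_D = 0.728 or 2.29 mA.
The root I_D = 2.29 mA gives V_GS = 1.3 V ≤ V_t, so take I_D = 0.728 mA.
Then V_GS = 3.17 V and V_DS = V_DD − I_D(R_D+R_S) = 10 − 0.728×11.2 = 1.85 V.
Saturation requires V_DS ≥ V_GS − V_t = 0.674 V; 1.85 ≥ 0.674 ✓.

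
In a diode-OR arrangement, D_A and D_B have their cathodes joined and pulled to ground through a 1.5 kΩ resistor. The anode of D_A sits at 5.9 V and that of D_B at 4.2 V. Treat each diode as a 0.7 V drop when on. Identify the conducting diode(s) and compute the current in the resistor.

Only D_A conducts; I_R ≈ 3.5 mA

Assume both conduct. Then node N would need to be at both 5.9−0.7 = 5.2 V and 4.2−0.7 = 3.5 V, which is impossible.
Assume only D_A conducts: V_N = 5.9 − 0.7 = 5.2 V, so I_R = 5.2/1.5 = 3.47 mA.
Check D_B: its anode-to-cathode voltage is 4.2 − 5.2 = -1 V < 0.7 V, so it is off. The assumption is consistent.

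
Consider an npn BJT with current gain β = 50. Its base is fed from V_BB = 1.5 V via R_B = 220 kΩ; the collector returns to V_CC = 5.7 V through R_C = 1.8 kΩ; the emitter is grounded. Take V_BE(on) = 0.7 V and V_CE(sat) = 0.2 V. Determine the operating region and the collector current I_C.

active; I_C ≈ 0.18 mA

Assume active. Base-emitter loop: I_B = (V_BB − V_BE)/R_B = (1.5 − 0.7)/220 = 0.00364 mA.
I_C = β·I_B = 50×0.00364 = 0.182 mA.
V_CE = V_CC − I_C·R_C = 5.7 − 0.182×1.8 = 5.37 V > V_CE(sat), so the active-region assumption holds.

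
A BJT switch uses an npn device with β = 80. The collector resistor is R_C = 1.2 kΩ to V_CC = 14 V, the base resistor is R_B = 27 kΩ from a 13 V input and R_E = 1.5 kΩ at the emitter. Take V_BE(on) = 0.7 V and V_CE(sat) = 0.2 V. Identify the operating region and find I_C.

Assume active: I_B = (13 − 0.7)/(27 + 81×1.5) = 0.0828 mA, I_C = β·I_B = 6.63 mA.
Then V_CE = 14 − 6.63×1.2 − 6.71×1.5 = -4.02 V < 0.2 V — the active assumption fails.
Re-solve with V_CE = 0.2 V. KCL at the emitter: V_E/R_E = (V_BB−0.7−V_E)/R_B + (V_CC−0.2−V_E)/R_C, giving V_E = 7.78 V.
I_C = (V_CC − 0.2 − V_E)/R_C = (13.8 − 7.78)/1.2 = 5.02 mA.
Check: I_B = (12.3 − 7.78)/27 = 0.167 mA, and β·I_B = 13.4 mA > I_C, confirming saturation.

saturation; I_C ≈ 5 mA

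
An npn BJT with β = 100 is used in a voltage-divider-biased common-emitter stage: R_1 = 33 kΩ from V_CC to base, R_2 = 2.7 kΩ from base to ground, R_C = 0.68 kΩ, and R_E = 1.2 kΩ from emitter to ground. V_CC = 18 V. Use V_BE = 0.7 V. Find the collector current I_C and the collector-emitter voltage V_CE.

Thevenize the base divider: V_Th = V_CC·R_2/(R_1+R_2) = 18×2.7/35.7 = 1.36 V, R_Th = R_1‖R_2 = 2.5 kΩ.
Base-emitter loop: V_Th = I_B·R_Th + V_BE + (β+1)I_B·R_E, so I_B = (1.36 − 0.7) / (2.5 + 101×1.2) = 0.00535 mA.
I_C = β·I_B = 100×0.00535 = 0.535 mA, and I_E = (β+1)I_B = 0.54 mA.
V_CE = V_CC − I_C·R_C − I_E·R_E = 18 − 0.535×0.68 − 0.54×1.2 = 17 V.
V_CE = 17 V > 0.2 V confirms active-region operation.

I_C ≈ 0.53 mA, V_CE ≈ 17 V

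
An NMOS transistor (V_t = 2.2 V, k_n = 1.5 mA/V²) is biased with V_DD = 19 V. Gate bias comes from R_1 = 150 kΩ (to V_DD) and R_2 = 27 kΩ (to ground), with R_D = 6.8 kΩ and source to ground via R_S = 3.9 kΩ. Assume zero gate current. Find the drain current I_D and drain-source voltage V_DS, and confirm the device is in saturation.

I_D ≈ 0.09 mA, V_DS ≈ 18 V

V_G = V_DD·R_2/(R_1+R_2) = 19×27/177 = 2.9 V.
Assume saturation: I_D = (k_n/2)(V_GS − V_t)² with V_GS = V_G − I_D·R_S = 2.9 − 3.9·I_D.
Substituting gives 11.4·I_D² − 5.09·I_D + 0.366 = 0, with roots I_D = 0.0902 or 0.356 mA.
The root I_D = 0.356 mA gives V_GS = 1.51 V ≤ V_t, so take I_D = 0.0902 mA.
Then V_GS = 2.55 V and V_DS = V_DD − I_D(R_D+R_S) = 19 − 0.0902×10.7 = 18 V.
Saturation requires V_DS ≥ V_GS − V_t = 0.347 V; 18 ≥ 0.347 ✓.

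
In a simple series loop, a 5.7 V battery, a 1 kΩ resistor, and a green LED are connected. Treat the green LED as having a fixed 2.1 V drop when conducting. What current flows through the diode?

I ≈ 3.6 mA

KVL around the loop: 5.7 = V_D + I·R = 2.1 + I × 1 kΩ.
So I = (5.7 − 2.1) / 1 kΩ = 3.6 / 1 = 3.6 mA.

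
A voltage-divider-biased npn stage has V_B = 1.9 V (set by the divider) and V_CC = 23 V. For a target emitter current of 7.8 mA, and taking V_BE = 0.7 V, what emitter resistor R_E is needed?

R_E ≈ 0.15 kΩ

V_E = V_B − V_BE = 1.9 − 0.7 = 1.2 V.
R_E = V_E / I_E = 1.2 / 7.8 = 0.154 kΩ.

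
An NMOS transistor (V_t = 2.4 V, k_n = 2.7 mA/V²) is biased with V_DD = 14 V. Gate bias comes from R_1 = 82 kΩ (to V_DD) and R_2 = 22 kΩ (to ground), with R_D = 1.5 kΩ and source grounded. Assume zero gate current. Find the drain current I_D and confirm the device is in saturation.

V_G = V_DD·R_2/(R_1+R_2) = 14×22/104 = 2.96 V. With the source grounded, V_GS = V_G = 2.96 V.
Assume saturation: I_D = (k_n/2)(V_GS − V_t)² = (2.7/2)×(2.96 − 2.4)² = 1.35×0.562² = 0.426 mA.
V_DS = V_DD − I_D·R_D = 14 − 0.426×1.5 = 13.4 V.
Saturation requires V_DS ≥ V_GS − V_t = 0.562 V; 13.4 ≥ 0.562 ✓.

I_D ≈ 0.43 mA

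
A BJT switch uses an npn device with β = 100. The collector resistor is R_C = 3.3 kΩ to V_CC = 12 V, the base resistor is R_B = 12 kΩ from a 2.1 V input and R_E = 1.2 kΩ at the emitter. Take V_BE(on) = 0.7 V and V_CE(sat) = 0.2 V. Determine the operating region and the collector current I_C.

active; I_C ≈ 1.1 mA

Assume active. Base-emitter loop: I_B = (V_BB − V_BE)/(R_B + (β+1)R_E) = (2.1 − 0.7)/(12 + 101×1.2) = 0.0105 mA.
I_C = β·I_B = 100×0.0105 = 1.05 mA.
V_CE = V_CC − I_C·R_C − I_E·R_E = 12 − 1.05×3.3 − 1.06×1.2 = 7.26 V > V_CE(sat), so the active-region assumption holds.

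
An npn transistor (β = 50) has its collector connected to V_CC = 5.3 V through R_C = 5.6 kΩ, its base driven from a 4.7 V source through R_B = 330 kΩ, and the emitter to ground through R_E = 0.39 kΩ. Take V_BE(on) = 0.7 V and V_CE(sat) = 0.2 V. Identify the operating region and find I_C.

active; I_C ≈ 0.57 mA

Assume active. Base-emitter loop: I_B = (V_BB − V_BE)/(R_B + (β+1)R_E) = (4.7 − 0.7)/(330 + 51×0.39) = 0.0114 mA.
I_C = β·I_B = 50×0.0114 = 0.572 mA.
V_CE = V_CC − I_C·R_C − I_E·R_E = 5.3 − 0.572×5.6 − 0.583×0.39 = 1.87 V > V_CE(sat), so the active-region assumption holds.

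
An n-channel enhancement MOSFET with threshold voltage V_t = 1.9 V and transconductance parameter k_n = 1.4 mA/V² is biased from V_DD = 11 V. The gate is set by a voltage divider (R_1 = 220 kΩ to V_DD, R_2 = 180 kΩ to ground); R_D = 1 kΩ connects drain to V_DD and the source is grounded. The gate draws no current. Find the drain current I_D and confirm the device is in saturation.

V_G = V_DD·R_2/(R_1+R_2) = 11×180/400 = 4.95 V. With the source grounded, V_GS = V_G = 4.95 V.
Assume saturation: I_D = (k_n/2)(V_GS − V_t)² = (1.4/2)×(4.95 − 1.9)² = 0.7×3.05² = 6.51 mA.
V_DS = V_DD − I_D·R_D = 11 − 6.51×1 = 4.49 V.
Saturation requires V_DS ≥ V_GS − V_t = 3.05 V; 4.49 ≥ 3.05 ✓.

I_D ≈ 6.5 mA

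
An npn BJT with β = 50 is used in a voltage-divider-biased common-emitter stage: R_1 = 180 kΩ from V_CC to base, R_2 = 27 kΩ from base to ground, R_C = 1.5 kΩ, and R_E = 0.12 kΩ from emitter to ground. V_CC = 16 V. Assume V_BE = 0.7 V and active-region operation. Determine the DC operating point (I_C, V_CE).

I_C ≈ 2.3 mA, V_CE ≈ 12 V

Thevenize the base divider: V_Th = V_CC·R_2/(R_1+R_2) = 16×27/207 = 2.09 V, R_Th = R_1‖R_2 = 23.5 kΩ.
Base-emitter loop: V_Th = I_B·R_Th + V_BE + (β+1)I_B·R_E, so I_B = (2.09 − 0.7) / (23.5 + 51×0.12) = 0.0469 mA.
I_C = β·I_B = 50×0.0469 = 2.34 mA, and I_E = (β+1)I_B = 2.39 mA.
V_CE = V_CC − I_C·R_C − I_E·R_E = 16 − 2.34×1.5 − 2.39×0.12 = 12.2 V.
V_CE = 12.2 V > 0.2 V confirms active-region operation.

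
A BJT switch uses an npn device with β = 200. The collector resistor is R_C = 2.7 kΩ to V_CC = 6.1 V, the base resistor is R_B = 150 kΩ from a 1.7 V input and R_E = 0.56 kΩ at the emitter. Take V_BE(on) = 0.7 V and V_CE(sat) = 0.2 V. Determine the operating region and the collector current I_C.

active; I_C ≈ 0.76 mA

Assume active. Base-emitter loop: I_B = (V_BB − V_BE)/(R_B + (β+1)R_E) = (1.7 − 0.7)/(150 + 201×0.56) = 0.00381 mA.
I_C = β·I_B = 200×0.00381 = 0.762 mA.
V_CE = V_CC − I_C·R_C − I_E·R_E = 6.1 − 0.762×2.7 − 0.766×0.56 = 3.61 V > V_CE(sat), so the active-region assumption holds.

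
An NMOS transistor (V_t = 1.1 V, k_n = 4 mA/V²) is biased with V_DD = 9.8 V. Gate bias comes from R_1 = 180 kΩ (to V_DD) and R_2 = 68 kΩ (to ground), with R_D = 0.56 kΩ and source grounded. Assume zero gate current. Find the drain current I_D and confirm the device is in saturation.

V_G = V_DD·R_2/(R_1+R_2) = 9.8×68/248 = 2.69 V. With the source grounded, V_GS = V_G = 2.69 V.
Assume saturation: I_D = (k_n/2)(V_GS − V_t)² = (4/2)×(2.69 − 1.1)² = 2×1.59² = 5.04 mA.
V_DS = V_DD − I_D·R_D = 9.8 − 5.04×0.56 = 6.98 V.
Saturation requires V_DS ≥ V_GS − V_t = 1.59 V; 6.98 ≥ 1.59 ✓.

I_D ≈ 5 mA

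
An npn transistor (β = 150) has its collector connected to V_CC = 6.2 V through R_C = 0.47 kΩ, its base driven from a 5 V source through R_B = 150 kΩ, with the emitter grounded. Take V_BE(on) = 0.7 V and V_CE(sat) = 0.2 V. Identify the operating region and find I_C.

active; I_C ≈ 4.3 mA

Assume active. Base-emitter loop: I_B = (V_BB − V_BE)/R_B = (5 − 0.7)/150 = 0.0287 mA.
I_C = β·I_B = 150×0.0287 = 4.3 mA.
V_CE = V_CC − I_C·R_C = 6.2 − 4.3×0.47 = 4.18 V > V_CE(sat), so the active-region assumption holds.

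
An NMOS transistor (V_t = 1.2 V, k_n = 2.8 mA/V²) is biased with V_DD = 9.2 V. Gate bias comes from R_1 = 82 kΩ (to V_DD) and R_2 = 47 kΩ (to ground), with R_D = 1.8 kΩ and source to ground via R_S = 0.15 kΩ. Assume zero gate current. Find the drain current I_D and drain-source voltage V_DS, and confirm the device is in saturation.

V_G = V_DD·R_2/(R_1+R_2) = 9.2×47/129 = 3.35 V.
Assume saturation: I_D = (k_n/2)(V_GS − V_t)² with V_GS = V_G − I_D·R_S = 3.35 − 0.15·I_D.
Substituting gives 0.0315·I_D² − 1.9·I_D + 6.48 = 0, with roots I_D = 3.62 or 56.8 mA.
The root I_D = 56.8 mA gives V_GS = -5.17 V ≤ V_t, so take I_D = 3.62 mA.
Then V_GS = 2.81 V and V_DS = V_DD − I_D(R_D+R_S) = 9.2 − 3.62×1.95 = 2.14 V.
Saturation requires V_DS ≥ V_GS − V_t = 1.61 V; 2.14 ≥ 1.61 ✓.

I_D ≈ 3.6 mA, V_DS ≈ 2.1 V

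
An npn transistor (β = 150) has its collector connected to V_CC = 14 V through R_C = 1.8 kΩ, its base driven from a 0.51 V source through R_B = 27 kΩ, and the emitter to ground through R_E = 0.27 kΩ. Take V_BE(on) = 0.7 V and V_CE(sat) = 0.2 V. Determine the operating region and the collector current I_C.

cutoff; I_C ≈ 0

V_BB = 0.51 V ≤ V_BE(on) = 0.7 V, so the base-emitter junction is not forward biased.
The transistor is in cutoff: I_B = I_C = 0.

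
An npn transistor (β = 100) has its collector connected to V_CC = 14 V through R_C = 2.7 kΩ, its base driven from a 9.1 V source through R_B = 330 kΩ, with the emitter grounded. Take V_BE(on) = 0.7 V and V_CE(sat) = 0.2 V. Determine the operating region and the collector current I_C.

Assume active. Base-emitter loop: I_B = (V_BB − V_BE)/R_B = (9.1 − 0.7)/330 = 0.0255 mA.
I_C = β·I_B = 100×0.0255 = 2.55 mA.
V_CE = V_CC − I_C·R_C = 14 − 2.55×2.7 = 7.13 V > V_CE(sat), so the active-region assumption holds.

active; I_C ≈ 2.5 mA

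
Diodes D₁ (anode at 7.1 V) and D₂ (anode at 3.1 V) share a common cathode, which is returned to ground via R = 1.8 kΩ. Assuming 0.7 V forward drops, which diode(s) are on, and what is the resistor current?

Only D₁ conducts; I_R ≈ 3.6 mA

Assume both conduct. Then node N would need to be at both 7.1−0.7 = 6.4 V and 3.1−0.7 = 2.4 V, which is impossible.
Assume only D₁ conducts: V_N = 7.1 − 0.7 = 6.4 V, so I_R = 6.4/1.8 = 3.56 mA.
Check D₂: its anode-to-cathode voltage is 3.1 − 6.4 = -3.3 V < 0.7 V, so it is off. The assumption is consistent.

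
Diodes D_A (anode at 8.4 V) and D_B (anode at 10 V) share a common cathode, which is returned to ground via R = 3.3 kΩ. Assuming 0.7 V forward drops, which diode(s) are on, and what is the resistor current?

Assume both conduct. Then node N would need to be at both 8.4−0.7 = 7.7 V and 10−0.7 = 9.3 V, which is impossible.
Assume only D_B conducts: V_N = 10 − 0.7 = 9.3 V, so I_R = 9.3/3.3 = 2.82 mA.
Check D_A: its anode-to-cathode voltage is 8.4 − 9.3 = -0.9 V < 0.7 V, so it is off. The assumption is consistent.

Only D_B conducts; I_R ≈ 2.8 mA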